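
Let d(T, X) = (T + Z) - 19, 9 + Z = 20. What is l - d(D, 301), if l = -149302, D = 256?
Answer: -149550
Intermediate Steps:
Z = 11 (Z = -9 + 20 = 11)
d(T, X) = -8 + T (d(T, X) = (T + 11) - 19 = (11 + T) - 19 = -8 + T)
l - d(D, 301) = -149302 - (-8 + 256) = -149302 - 1*248 = -149302 - 248 = -149550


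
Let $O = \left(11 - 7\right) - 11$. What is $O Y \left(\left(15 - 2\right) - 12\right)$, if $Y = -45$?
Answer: $315$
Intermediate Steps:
$O = -7$ ($O = 4 - 11 = -7$)
$O Y \left(\left(15 - 2\right) - 12\right) = \left(-7\right) \left(-45\right) \left(\left(15 - 2\right) - 12\right) = 315 \left(13 - 12\right) = 315 \cdot 1 = 315$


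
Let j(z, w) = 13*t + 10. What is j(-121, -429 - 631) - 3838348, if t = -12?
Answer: -3838494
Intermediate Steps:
j(z, w) = -146 (j(z, w) = 13*(-12) + 10 = -156 + 10 = -146)
j(-121, -429 - 631) - 3838348 = -146 - 3838348 = -3838494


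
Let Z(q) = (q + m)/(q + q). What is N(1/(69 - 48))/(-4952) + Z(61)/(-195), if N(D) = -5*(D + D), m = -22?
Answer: -24473/15858780 ≈ -0.0015432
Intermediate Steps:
N(D) = -10*D
Z(q) = (-22 + q)/(2*q) (Z(q) = (q - 22)/(q + q) = (-22 + q)/((2*q)) = (-22 + q)*(1/(2*q)) = (-22 + q)/(2*q))
N(1/(69 - 48))/(-4952) + Z(61)/(-195) = -10/(69 - 48)/(-4952) + ((½)*(-22 + 61)/61)/(-195) = -10/21*(-1/4952) + ((½)*(1/61)*39)*(-1/195) = -10*1/21*(-1/4952) + (39/122)*(-1/195) = -10/21*(-1/4952) - 1/610 = 5/51996 - 1/610 = -24473/15858780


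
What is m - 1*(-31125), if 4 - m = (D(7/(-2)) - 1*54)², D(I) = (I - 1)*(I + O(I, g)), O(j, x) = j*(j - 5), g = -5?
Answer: 96127/64 ≈ 1502.0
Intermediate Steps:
O(j, x) = j*(-5 + j)
D(I) = (-1 + I)*(I + I*(-5 + I)) (D(I) = (I - 1)*(I + I*(-5 + I)) = (-1 + I)*(I + I*(-5 + I)))
m = -1895873/64 (m = 4 - ((7/(-2))*(4 + (7/(-2))*(-5 + 7/(-2))) - 1*54)² = 4 - ((7*(-½))*(4 + (7*(-½))*(-5 + 7*(-½))) - 54)² = 4 - (-7*(4 - 7*(-5 - 7/2)/2)/2 - 54)² = 4 - (-7*(4 - 7/2*(-17/2))/2 - 54)² = 4 - (-7*(4 + 119/4)/2 - 54)² = 4 - (-7/2*135/4 - 54)² = 4 - (-945/8 - 54)² = 4 - (-1377/8)² = 4 - 1*1896129/64 = 4 - 1896129/64 = -1895873/64 ≈ -29623.)
m - 1*(-31125) = -1895873/64 - 1*(-31125) = -1895873/64 + 31125 = 96127/64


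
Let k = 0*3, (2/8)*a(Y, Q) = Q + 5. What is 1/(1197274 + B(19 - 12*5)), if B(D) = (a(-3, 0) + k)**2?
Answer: 1/1197674 ≈ 8.3495e-7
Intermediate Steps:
a(Y, Q) = 20 + 4*Q (a(Y, Q) = 4*(Q + 5) = 4*(5 + Q) = 20 + 4*Q)
k = 0
B(D) = 400 (B(D) = ((20 + 4*0) + 0)**2 = ((20 + 0) + 0)**2 = (20 + 0)**2 = 20**2 = 400)
1/(1197274 + B(19 - 12*5)) = 1/(1197274 + 400) = 1/1197674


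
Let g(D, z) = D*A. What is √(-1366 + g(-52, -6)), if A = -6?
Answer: I*√1054 ≈ 32.465*I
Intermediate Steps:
g(D, z) = -6*D (g(D, z) = D*(-6) = -6*D)
√(-1366 + g(-52, -6)) = √(-1366 - 6*(-52)) = √(-1366 + 312) = √(-1054) = I*√1054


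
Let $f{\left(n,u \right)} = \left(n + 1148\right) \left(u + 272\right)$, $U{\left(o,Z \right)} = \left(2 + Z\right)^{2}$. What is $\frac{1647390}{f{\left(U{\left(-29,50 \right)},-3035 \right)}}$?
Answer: $- \frac{274565}{1773846} \approx -0.15479$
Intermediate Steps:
$f{\left(n,u \right)} = \left(272 + u\right) \left(1148 + n\right)$ ($f{\left(n,u \right)} = \left(1148 + n\right) \left(272 + u\right) = \left(272 + u\right) \left(1148 + n\right)$)
$\frac{1647390}{f{\left(U{\left(-29,50 \right)},-3035 \right)}} = \frac{1647390}{312256 + 272 \left(2 + 50\right)^{2} + 1148 \left(-3035\right) + \left(2 + 50\right)^{2} \left(-3035\right)} = \frac{1647390}{312256 + 272 \cdot 52^{2} - 3484180 + 52^{2} \left(-3035\right)} = \frac{1647390}{312256 + 272 \cdot 2704 - 3484180 + 2704 \left(-3035\right)} = \frac{1647390}{312256 + 735488 - 3484180 - 8206640} = \frac{1647390}{-10643076} = 1647390 \left(- \frac{1}{10643076}\right) = - \frac{274565}{1773846}$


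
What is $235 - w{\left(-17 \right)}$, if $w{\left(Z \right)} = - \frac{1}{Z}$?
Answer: $\frac{3994}{17} \approx 234.94$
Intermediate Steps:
$235 - w{\left(-17 \right)} = 235 - - \frac{1}{-17} = 235 - \left(-1\right) \left(- \frac{1}{17}\right) = 235 - \frac{1}{17} = \frac{3994}{17}$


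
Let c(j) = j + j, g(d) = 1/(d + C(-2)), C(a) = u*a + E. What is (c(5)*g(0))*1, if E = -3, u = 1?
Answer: -2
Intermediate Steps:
C(a) = -3 + a (C(a) = 1*a - 3 = a - 3 = -3 + a)
g(d) = 1/(-5 + d) (g(d) = 1/(d + (-3 - 2)) = 1/(d - 5) = 1/(-5 + d))
c(j) = 2*j
(c(5)*g(0))*1 = ((2*5)/(-5 + 0))*1 = (10/(-5))*1 = (10*(-⅕))*1 = -2*1 = -2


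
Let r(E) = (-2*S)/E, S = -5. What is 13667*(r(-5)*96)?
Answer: -2624064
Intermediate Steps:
r(E) = 10/E (r(E) = (-2*(-5))/E = 10/E)
13667*(r(-5)*96) = 13667*((10/(-5))*96) = 13667*((10*(-⅕))*96) = 13667*(-2*96) = 13667*(-192) = -2624064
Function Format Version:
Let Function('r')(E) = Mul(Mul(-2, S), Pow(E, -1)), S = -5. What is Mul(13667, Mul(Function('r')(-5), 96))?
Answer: -2624064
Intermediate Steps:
Function('r')(E) = Mul(10, Pow(E, -1)) (Function('r')(E) = Mul(Mul(-2, -5), Pow(E, -1)) = Mul(10, Pow(E, -1)))
Mul(13667, Mul(Function('r')(-5), 96)) = Mul(13667, Mul(Mul(10, Pow(-5, -1)), 96)) = Mul(13667, Mul(Mul(10, Rational(-1, 5)), 96)) = Mul(13667, Mul(-2, 96)) = Mul(13667, -192) = -2624064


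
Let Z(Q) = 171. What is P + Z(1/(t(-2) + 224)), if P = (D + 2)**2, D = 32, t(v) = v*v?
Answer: 1327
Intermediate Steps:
t(v) = v**2
P = 1156 (P = (32 + 2)**2 = 34**2 = 1156)
P + Z(1/(t(-2) + 224)) = 1156 + 171 = 1327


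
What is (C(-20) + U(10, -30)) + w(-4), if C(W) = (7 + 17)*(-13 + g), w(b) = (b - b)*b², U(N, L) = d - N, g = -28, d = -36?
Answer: -1030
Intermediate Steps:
U(N, L) = -36 - N
w(b) = 0 (w(b) = 0*b² = 0)
C(W) = -984 (C(W) = (7 + 17)*(-13 - 28) = 24*(-41) = -984)
(C(-20) + U(10, -30)) + w(-4) = (-984 + (-36 - 1*10)) + 0 = (-984 + (-36 - 10)) + 0 = (-984 - 46) + 0 = -1030 + 0 = -1030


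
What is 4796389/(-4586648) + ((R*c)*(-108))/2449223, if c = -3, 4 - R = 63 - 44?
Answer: -11769717365027/11233723774504 ≈ -1.0477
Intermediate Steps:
R = -15 (R = 4 - (63 - 44) = 4 - 1*19 = 4 - 19 = -15)
4796389/(-4586648) + ((R*c)*(-108))/2449223 = 4796389/(-4586648) + (-15*(-3)*(-108))/2449223 = 4796389*(-1/4586648) + (45*(-108))*(1/2449223) = -4796389/4586648 - 4860*1/2449223 = -4796389/4586648 - 4860/2449223 = -11769717365027/11233723774504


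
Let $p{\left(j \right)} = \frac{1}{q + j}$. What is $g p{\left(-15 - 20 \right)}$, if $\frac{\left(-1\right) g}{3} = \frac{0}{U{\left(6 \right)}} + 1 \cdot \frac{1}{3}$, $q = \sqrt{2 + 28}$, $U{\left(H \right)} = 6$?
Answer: $\frac{7}{239} + \frac{\sqrt{30}}{1195} \approx 0.033872$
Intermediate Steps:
$q = \sqrt{30} \approx 5.4772$
$p{\left(j \right)} = \frac{1}{j + \sqrt{30}}$ ($p{\left(j \right)} = \frac{1}{\sqrt{30} + j} = \frac{1}{j + \sqrt{30}}$)
$g = -1$ ($g = - 3 \left(\frac{0}{6} + 1 \cdot \frac{1}{3}\right) = - 3 \left(0 \cdot \frac{1}{6} + 1 \cdot \frac{1}{3}\right) = - 3 \left(0 + \frac{1}{3}\right) = \left(-3\right) \frac{1}{3} = -1$)
$g p{\left(-15 - 20 \right)} = - \frac{1}{\left(-15 - 20\right) + \sqrt{30}} = - \frac{1}{-35 + \sqrt{30}}$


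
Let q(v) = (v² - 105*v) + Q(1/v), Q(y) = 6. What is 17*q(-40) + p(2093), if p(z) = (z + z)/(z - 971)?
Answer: 55373915/561 ≈ 98706.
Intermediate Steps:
q(v) = 6 + v² - 105*v (q(v) = (v² - 105*v) + 6 = 6 + v² - 105*v)
p(z) = 2*z/(-971 + z) (p(z) = (2*z)/(-971 + z) = 2*z/(-971 + z))
17*q(-40) + p(2093) = 17*(6 + (-40)² - 105*(-40)) + 2*2093/(-971 + 2093) = 17*(6 + 1600 + 4200) + 2*2093/1122 = 17*5806 + 2*2093*(1/1122) = 98702 + 2093/561 = 55373915/561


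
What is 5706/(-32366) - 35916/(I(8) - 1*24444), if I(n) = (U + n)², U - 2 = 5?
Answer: 170710607/130645359 ≈ 1.3067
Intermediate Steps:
U = 7 (U = 2 + 5 = 7)
I(n) = (7 + n)²
5706/(-32366) - 35916/(I(8) - 1*24444) = 5706/(-32366) - 35916/((7 + 8)² - 1*24444) = 5706*(-1/32366) - 35916/(15² - 24444) = -2853/16183 - 35916/(225 - 24444) = -2853/16183 - 35916/(-24219) = -2853/16183 - 35916*(-1/24219) = -2853/16183 + 11972/8073 = 170710607/130645359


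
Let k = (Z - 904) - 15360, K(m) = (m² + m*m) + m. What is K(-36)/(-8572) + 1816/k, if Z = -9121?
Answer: -20112703/54400055 ≈ -0.36972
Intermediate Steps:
K(m) = m + 2*m² (K(m) = (m² + m²) + m = 2*m² + m = m + 2*m²)
k = -25385 (k = (-9121 - 904) - 15360 = -10025 - 15360 = -25385)
K(-36)/(-8572) + 1816/k = -36*(1 + 2*(-36))/(-8572) + 1816/(-25385) = -36*(1 - 72)*(-1/8572) + 1816*(-1/25385) = -36*(-71)*(-1/8572) - 1816/25385 = 2556*(-1/8572) - 1816/25385 = -639/2143 - 1816/25385 = -20112703/54400055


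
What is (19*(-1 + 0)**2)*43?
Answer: 817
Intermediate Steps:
(19*(-1 + 0)**2)*43 = (19*(-1)**2)*43 = (19*1)*43 = 19*43 = 817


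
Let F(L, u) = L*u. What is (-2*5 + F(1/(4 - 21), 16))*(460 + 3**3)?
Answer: -90582/17 ≈ -5328.4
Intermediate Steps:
(-2*5 + F(1/(4 - 21), 16))*(460 + 3**3) = (-2*5 + 16/(4 - 21))*(460 + 3**3) = (-10 + 16/(-17))*(460 + 27) = (-10 - 1/17*16)*487 = (-10 - 16/17)*487 = -186/17*487 = -90582/17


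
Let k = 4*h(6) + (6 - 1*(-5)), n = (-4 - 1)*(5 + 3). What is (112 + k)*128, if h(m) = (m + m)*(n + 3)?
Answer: -211584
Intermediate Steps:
n = -40 (n = -5*8 = -40)
h(m) = -74*m (h(m) = (m + m)*(-40 + 3) = (2*m)*(-37) = -74*m)
k = -1765 (k = 4*(-74*6) + (6 - 1*(-5)) = 4*(-444) + (6 + 5) = -1776 + 11 = -1765)
(112 + k)*128 = (112 - 1765)*128 = -1653*128 = -211584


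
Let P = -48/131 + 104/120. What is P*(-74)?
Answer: -72742/1965 ≈ -37.019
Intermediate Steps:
P = 983/1965 (P = -48*1/131 + 104*(1/120) = -48/131 + 13/15 = 983/1965 ≈ 0.50025)
P*(-74) = (983/1965)*(-74) = -72742/1965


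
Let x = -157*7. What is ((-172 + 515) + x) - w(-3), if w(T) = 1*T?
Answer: -753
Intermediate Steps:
x = -1099
w(T) = T
((-172 + 515) + x) - w(-3) = ((-172 + 515) - 1099) - 1*(-3) = (343 - 1099) + 3 = -756 + 3 = -753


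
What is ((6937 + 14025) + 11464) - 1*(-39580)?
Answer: 72006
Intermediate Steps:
((6937 + 14025) + 11464) - 1*(-39580) = (20962 + 11464) + 39580 = 32426 + 39580 = 72006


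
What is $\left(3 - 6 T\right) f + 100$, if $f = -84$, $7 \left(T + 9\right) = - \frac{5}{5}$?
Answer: $-4760$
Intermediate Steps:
$T = - \frac{64}{7}$ ($T = -9 + \frac{\left(-5\right) \frac{1}{5}}{7} = -9 + \frac{1}{7} \left(-1\right) = -9 - \frac{1}{7} = - \frac{64}{7} \approx -9.1429$)
$\left(3 - 6 T\right) f + 100 = \left(3 - - \frac{384}{7}\right) \left(-84\right) + 100 = \left(3 + \frac{384}{7}\right) \left(-84\right) + 100 = \frac{405}{7} \left(-84\right) + 100 = -4860 + 100 = -4760$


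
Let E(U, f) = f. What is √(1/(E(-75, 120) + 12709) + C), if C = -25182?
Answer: I*√4144535162033/12829 ≈ 158.69*I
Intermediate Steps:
√(1/(E(-75, 120) + 12709) + C) = √(1/(120 + 12709) - 25182) = √(1/12829 - 25182) = √(-323059877/12829) = I*√4144535162033/12829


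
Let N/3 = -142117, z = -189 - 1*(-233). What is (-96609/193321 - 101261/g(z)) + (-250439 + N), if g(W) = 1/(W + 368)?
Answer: -8196099461971/193321 ≈ -4.2396e+7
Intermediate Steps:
z = 44 (z = -189 + 233 = 44)
N = -426351 (N = 3*(-142117) = -426351)
g(W) = 1/(368 + W)
(-96609/193321 - 101261/g(z)) + (-250439 + N) = (-96609/193321 - 101261/(1/(368 + 44))) + (-250439 - 426351) = (-96609*1/193321 - 101261/(1/412)) - 676790 = (-96609/193321 - 101261/1/412) - 676790 = (-96609/193321 - 101261*412) - 676790 = (-96609/193321 - 41719532) - 676790 = -8065261742381/193321 - 676790 = -8196099461971/193321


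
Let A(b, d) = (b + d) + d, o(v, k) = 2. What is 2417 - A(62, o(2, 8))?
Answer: 2351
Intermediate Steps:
A(b, d) = b + 2*d
2417 - A(62, o(2, 8)) = 2417 - (62 + 2*2) = 2417 - (62 + 4) = 2417 - 1*66 = 2417 - 66 = 2351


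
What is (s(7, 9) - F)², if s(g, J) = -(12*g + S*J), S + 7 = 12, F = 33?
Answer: 26244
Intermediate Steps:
S = 5 (S = -7 + 12 = 5)
s(g, J) = -12*g - 5*J (s(g, J) = -(12*g + 5*J) = -(5*J + 12*g) = -12*g - 5*J)
(s(7, 9) - F)² = ((-12*7 - 5*9) - 1*33)² = ((-84 - 45) - 33)² = (-129 - 33)² = (-162)² = 26244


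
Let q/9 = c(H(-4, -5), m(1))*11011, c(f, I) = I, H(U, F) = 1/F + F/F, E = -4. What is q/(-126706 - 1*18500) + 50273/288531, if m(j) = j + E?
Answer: 3447383035/1551719718 ≈ 2.2217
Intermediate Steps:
H(U, F) = 1 + 1/F (H(U, F) = 1/F + 1 = 1 + 1/F)
m(j) = -4 + j (m(j) = j - 4 = -4 + j)
q = -297297 (q = 9*((-4 + 1)*11011) = 9*(-3*11011) = 9*(-33033) = -297297)
q/(-126706 - 1*18500) + 50273/288531 = -297297/(-126706 - 1*18500) + 50273/288531 = -297297/(-126706 - 18500) + 50273*(1/288531) = -297297/(-145206) + 50273/288531 = -297297*(-1/145206) + 50273/288531 = 11011/5378 + 50273/288531 = 3447383035/1551719718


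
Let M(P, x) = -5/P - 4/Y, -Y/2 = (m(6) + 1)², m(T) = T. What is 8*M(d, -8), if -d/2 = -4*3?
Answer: -197/147 ≈ -1.3401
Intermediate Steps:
d = 24 (d = -(-8)*3 = -2*(-12) = 24)
Y = -98 (Y = -2*(6 + 1)² = -2*7² = -2*49 = -98)
M(P, x) = 2/49 - 5/P (M(P, x) = -5/P - 4/(-98) = -5/P - 4*(-1/98) = -5/P + 2/49 = 2/49 - 5/P)
8*M(d, -8) = 8*(2/49 - 5/24) = 8*(-197/1176) = -197/147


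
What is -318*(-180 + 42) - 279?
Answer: 43605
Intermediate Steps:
-318*(-180 + 42) - 279 = -318*(-138) - 279 = 43884 - 279 = 43605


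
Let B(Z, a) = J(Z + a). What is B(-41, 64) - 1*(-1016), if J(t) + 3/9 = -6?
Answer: 3029/3 ≈ 1009.7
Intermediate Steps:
J(t) = -19/3 (J(t) = -⅓ - 6 = -19/3)
B(Z, a) = -19/3
B(-41, 64) - 1*(-1016) = -19/3 - 1*(-1016) = -19/3 + 1016 = 3029/3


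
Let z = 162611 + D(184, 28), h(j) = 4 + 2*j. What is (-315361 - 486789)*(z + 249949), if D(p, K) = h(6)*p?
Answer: -333296533600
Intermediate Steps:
D(p, K) = 16*p (D(p, K) = (4 + 2*6)*p = (4 + 12)*p = 16*p)
z = 165555 (z = 162611 + 16*184 = 162611 + 2944 = 165555)
(-315361 - 486789)*(z + 249949) = (-315361 - 486789)*(165555 + 249949) = -802150*415504 = -333296533600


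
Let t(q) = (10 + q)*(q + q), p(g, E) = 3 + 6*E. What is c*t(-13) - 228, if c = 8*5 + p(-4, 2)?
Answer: 4062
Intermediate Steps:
t(q) = 2*q*(10 + q) (t(q) = (10 + q)*(2*q) = 2*q*(10 + q))
c = 55 (c = 8*5 + (3 + 6*2) = 40 + (3 + 12) = 40 + 15 = 55)
c*t(-13) - 228 = 55*(2*(-13)*(10 - 13)) - 228 = 55*(2*(-13)*(-3)) - 228 = 55*78 - 228 = 4290 - 228 = 4062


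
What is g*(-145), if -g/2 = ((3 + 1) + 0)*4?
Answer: 4640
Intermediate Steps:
g = -32 (g = -2*((3 + 1) + 0)*4 = -2*(4 + 0)*4 = -8*4 = -2*16 = -32)
g*(-145) = -32*(-145) = 4640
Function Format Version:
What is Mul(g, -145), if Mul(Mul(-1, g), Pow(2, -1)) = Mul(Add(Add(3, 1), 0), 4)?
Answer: 4640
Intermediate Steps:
g = -32 (g = Mul(-2, Mul(Add(Add(3, 1), 0), 4)) = Mul(-2, Mul(Add(4, 0), 4)) = Mul(-2, Mul(4, 4)) = Mul(-2, 16) = -32)
Mul(g, -145) = Mul(-32, -145) = 4640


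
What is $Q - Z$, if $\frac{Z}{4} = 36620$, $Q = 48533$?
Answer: $-97947$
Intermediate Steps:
$Z = 146480$ ($Z = 4 \cdot 36620 = 146480$)
$Q - Z = 48533 - 146480 = -97947$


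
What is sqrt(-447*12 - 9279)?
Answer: 3*I*sqrt(1627) ≈ 121.01*I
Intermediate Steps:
sqrt(-447*12 - 9279) = sqrt(-5364 - 9279) = sqrt(-14643) = 3*I*sqrt(1627)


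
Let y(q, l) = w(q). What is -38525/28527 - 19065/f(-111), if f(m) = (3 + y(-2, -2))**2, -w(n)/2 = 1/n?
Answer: -544483655/456432 ≈ -1192.9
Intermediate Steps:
w(n) = -2/n
y(q, l) = -2/q
f(m) = 16 (f(m) = (3 - 2/(-2))**2 = (3 - 2*(-1/2))**2 = (3 + 1)**2 = 4**2 = 16)
-38525/28527 - 19065/f(-111) = -38525/28527 - 19065/16 = -544483655/456432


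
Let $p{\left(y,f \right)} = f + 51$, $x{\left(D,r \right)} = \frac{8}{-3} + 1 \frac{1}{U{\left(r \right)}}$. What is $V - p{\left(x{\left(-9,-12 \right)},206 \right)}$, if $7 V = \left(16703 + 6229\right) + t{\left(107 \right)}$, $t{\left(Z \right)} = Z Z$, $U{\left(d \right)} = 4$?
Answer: $\frac{32582}{7} \approx 4654.6$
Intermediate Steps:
$t{\left(Z \right)} = Z^{2}$
$x{\left(D,r \right)} = - \frac{29}{12}$ ($x{\left(D,r \right)} = \frac{8}{-3} + 1 \cdot \frac{1}{4} = 8 \left(- \frac{1}{3}\right) + 1 \cdot \frac{1}{4} = - \frac{8}{3} + \frac{1}{4} = - \frac{29}{12}$)
$p{\left(y,f \right)} = 51 + f$
$V = \frac{34381}{7}$ ($V = \frac{\left(16703 + 6229\right) + 107^{2}}{7} = \frac{22932 + 11449}{7} = \frac{1}{7} \cdot 34381 = \frac{34381}{7} \approx 4911.6$)
$V - p{\left(x{\left(-9,-12 \right)},206 \right)} = \frac{34381}{7} - \left(51 + 206\right) = \frac{34381}{7} - 257 = \frac{32582}{7}$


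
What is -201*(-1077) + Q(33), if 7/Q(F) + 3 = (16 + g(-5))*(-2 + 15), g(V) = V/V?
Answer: 47191993/218 ≈ 2.1648e+5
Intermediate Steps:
g(V) = 1
Q(F) = 7/218 (Q(F) = 7/(-3 + (16 + 1)*(-2 + 15)) = 7/(-3 + 17*13) = 7/(-3 + 221) = 7/218)
-201*(-1077) + Q(33) = -201*(-1077) + 7/218 = 216477 + 7/218 = 47191993/218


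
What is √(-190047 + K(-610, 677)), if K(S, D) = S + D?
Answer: 2*I*√47495 ≈ 435.87*I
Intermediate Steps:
K(S, D) = D + S
√(-190047 + K(-610, 677)) = √(-190047 + (677 - 610)) = √(-190047 + 67) = √(-189980) = 2*I*√47495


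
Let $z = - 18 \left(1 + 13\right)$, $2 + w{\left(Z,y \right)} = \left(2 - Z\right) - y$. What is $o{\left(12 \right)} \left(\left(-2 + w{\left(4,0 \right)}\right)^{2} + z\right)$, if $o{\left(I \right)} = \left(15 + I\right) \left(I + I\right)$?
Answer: $-139968$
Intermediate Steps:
$w{\left(Z,y \right)} = - Z - y$ ($w{\left(Z,y \right)} = -2 - \left(-2 + Z + y\right) = - Z - y$)
$z = -252$ ($z = \left(-18\right) 14 = -252$)
$o{\left(I \right)} = 2 I \left(15 + I\right)$ ($o{\left(I \right)} = \left(15 + I\right) 2 I = 2 I \left(15 + I\right)$)
$o{\left(12 \right)} \left(\left(-2 + w{\left(4,0 \right)}\right)^{2} + z\right) = 2 \cdot 12 \left(15 + 12\right) \left(\left(-2 - 4\right)^{2} - 252\right) = 2 \cdot 12 \cdot 27 \left(\left(-2 + \left(-4 + 0\right)\right)^{2} - 252\right) = 648 \left(\left(-2 - 4\right)^{2} - 252\right) = 648 \left(\left(-6\right)^{2} - 252\right) = 648 \left(36 - 252\right) = 648 \left(-216\right) = -139968$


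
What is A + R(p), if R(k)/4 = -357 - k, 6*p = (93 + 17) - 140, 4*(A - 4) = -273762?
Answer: -139689/2 ≈ -69845.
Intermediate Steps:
A = -136873/2 (A = 4 + (¼)*(-273762) = 4 - 136881/2 = -136873/2 ≈ -68437.)
p = -5 (p = ((93 + 17) - 140)/6 = (110 - 140)/6 = (⅙)*(-30) = -5)
R(k) = -1428 - 4*k (R(k) = 4*(-357 - k) = -1428 - 4*k)
A + R(p) = -136873/2 + (-1428 - 4*(-5)) = -136873/2 + (-1428 + 20) = -136873/2 - 1408 = -139689/2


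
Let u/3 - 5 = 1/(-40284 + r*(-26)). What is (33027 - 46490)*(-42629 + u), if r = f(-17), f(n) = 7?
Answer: 23215841243801/40466 ≈ 5.7371e+8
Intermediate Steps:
r = 7
u = 606987/40466 (u = 15 + 3/(-40284 + 7*(-26)) = 15 + 3/(-40284 - 182) = 15 + 3/(-40466) = 15 + 3*(-1/40466) = 15 - 3/40466 = 606987/40466 ≈ 15.000)
(33027 - 46490)*(-42629 + u) = (33027 - 46490)*(-42629 + 606987/40466) = -13463*(-1724418127/40466) = 23215841243801/40466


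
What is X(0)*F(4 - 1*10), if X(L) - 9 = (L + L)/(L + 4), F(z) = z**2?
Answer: 324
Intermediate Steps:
X(L) = 9 + 2*L/(4 + L) (X(L) = 9 + (L + L)/(L + 4) = 9 + (2*L)/(4 + L) = 9 + 2*L/(4 + L))
X(0)*F(4 - 1*10) = ((36 + 11*0)/(4 + 0))*(4 - 1*10)**2 = ((36 + 0)/4)*(4 - 10)**2 = ((1/4)*36)*(-6)**2 = 9*36 = 324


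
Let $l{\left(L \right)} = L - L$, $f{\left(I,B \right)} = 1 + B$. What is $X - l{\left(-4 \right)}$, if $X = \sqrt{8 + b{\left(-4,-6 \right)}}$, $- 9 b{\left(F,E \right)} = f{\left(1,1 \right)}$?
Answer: $\frac{\sqrt{70}}{3} \approx 2.7889$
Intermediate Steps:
$b{\left(F,E \right)} = - \frac{2}{9}$ ($b{\left(F,E \right)} = - \frac{1 + 1}{9} = \left(- \frac{1}{9}\right) 2 = - \frac{2}{9}$)
$l{\left(L \right)} = 0$
$X = \frac{\sqrt{70}}{3}$ ($X = \sqrt{8 - \frac{2}{9}} = \sqrt{\frac{70}{9}} = \frac{\sqrt{70}}{3} \approx 2.7889$)
$X - l{\left(-4 \right)} = \frac{\sqrt{70}}{3} - 0 = \frac{\sqrt{70}}{3} + 0 = \frac{\sqrt{70}}{3}$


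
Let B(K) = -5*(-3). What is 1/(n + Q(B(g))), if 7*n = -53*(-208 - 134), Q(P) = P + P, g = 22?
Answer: 7/18336 ≈ 0.00038176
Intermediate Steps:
B(K) = 15
Q(P) = 2*P
n = 18126/7 (n = (-53*(-208 - 134))/7 = (-53*(-342))/7 = (1/7)*18126 = 18126/7 ≈ 2589.4)
1/(n + Q(B(g))) = 1/(18126/7 + 2*15) = 1/(18126/7 + 30) = 1/(18336/7) = 7/18336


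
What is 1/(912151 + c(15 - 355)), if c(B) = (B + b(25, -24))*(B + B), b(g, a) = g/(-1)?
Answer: 1/1160351 ≈ 8.6181e-7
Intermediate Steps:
b(g, a) = -g (b(g, a) = g*(-1) = -g)
c(B) = 2*B*(-25 + B) (c(B) = (B - 1*25)*(B + B) = (B - 25)*(2*B) = (-25 + B)*(2*B) = 2*B*(-25 + B))
1/(912151 + c(15 - 355)) = 1/(912151 + 2*(15 - 355)*(-25 + (15 - 355))) = 1/(912151 + 2*(-340)*(-25 - 340)) = 1/(912151 + 2*(-340)*(-365)) = 1/(912151 + 248200) = 1/1160351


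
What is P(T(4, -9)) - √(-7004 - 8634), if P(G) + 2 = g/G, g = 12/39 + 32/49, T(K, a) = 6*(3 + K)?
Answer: -8816/4459 - I*√15638 ≈ -1.9771 - 125.05*I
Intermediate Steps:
T(K, a) = 18 + 6*K
g = 612/637 (g = 12*(1/39) + 32*(1/49) = 4/13 + 32/49 = 612/637 ≈ 0.96075)
P(G) = -2 + 612/(637*G)
P(T(4, -9)) - √(-7004 - 8634) = (-2 + 612/(637*(18 + 6*4))) - √(-7004 - 8634) = (-2 + 612/(637*(18 + 24))) - √(-15638) = (-2 + (612/637)/42) - I*√15638 = (-2 + (612/637)*(1/42)) - I*√15638 = (-2 + 102/4459) - I*√15638 = -8816/4459 - I*√15638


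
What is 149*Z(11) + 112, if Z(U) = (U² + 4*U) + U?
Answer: 26336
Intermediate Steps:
Z(U) = U² + 5*U
149*Z(11) + 112 = 149*(11*(5 + 11)) + 112 = 149*(11*16) + 112 = 149*176 + 112 = 26224 + 112 = 26336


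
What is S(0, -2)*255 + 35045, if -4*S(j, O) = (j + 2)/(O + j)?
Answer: 140435/4 ≈ 35109.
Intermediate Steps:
S(j, O) = -(2 + j)/(4*(O + j)) (S(j, O) = -(j + 2)/(4*(O + j)) = -(2 + j)/(4*(O + j)))
S(0, -2)*255 + 35045 = ((-2 - 1*0)/(4*(-2 + 0)))*255 + 35045 = ((¼)*(-2 + 0)/(-2))*255 + 35045 = ((¼)*(-½)*(-2))*255 + 35045 = (¼)*255 + 35045 = 255/4 + 35045 = 140435/4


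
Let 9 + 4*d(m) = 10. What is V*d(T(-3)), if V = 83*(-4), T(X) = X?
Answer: -83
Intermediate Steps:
d(m) = ¼ (d(m) = -9/4 + (¼)*10 = -9/4 + 5/2 = ¼)
V = -332
V*d(T(-3)) = -332*¼ = -83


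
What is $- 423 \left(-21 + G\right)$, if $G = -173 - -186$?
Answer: $3384$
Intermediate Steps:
$G = 13$ ($G = -173 + 186 = 13$)
$- 423 \left(-21 + G\right) = - 423 \left(-21 + 13\right) = \left(-423\right) \left(-8\right) = 3384$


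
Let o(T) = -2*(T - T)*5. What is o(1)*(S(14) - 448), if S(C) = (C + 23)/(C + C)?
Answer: 0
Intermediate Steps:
S(C) = (23 + C)/(2*C) (S(C) = (23 + C)/((2*C)) = (23 + C)*(1/(2*C)) = (23 + C)/(2*C))
o(T) = 0 (o(T) = -2*0*5 = 0*5 = 0)
o(1)*(S(14) - 448) = 0*((1/2)*(23 + 14)/14 - 448) = 0*((1/2)*(1/14)*37 - 448) = 0*(37/28 - 448) = 0*(-12507/28) = 0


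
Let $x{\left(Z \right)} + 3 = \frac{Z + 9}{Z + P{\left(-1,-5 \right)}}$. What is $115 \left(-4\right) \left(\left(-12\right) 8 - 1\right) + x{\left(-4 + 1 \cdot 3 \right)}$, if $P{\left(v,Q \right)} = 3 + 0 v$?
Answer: $44621$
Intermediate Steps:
$P{\left(v,Q \right)} = 3$ ($P{\left(v,Q \right)} = 3 + 0 = 3$)
$x{\left(Z \right)} = -3 + \frac{9 + Z}{3 + Z}$ ($x{\left(Z \right)} = -3 + \frac{Z + 9}{Z + 3} = -3 + \frac{9 + Z}{3 + Z}$)
$115 \left(-4\right) \left(\left(-12\right) 8 - 1\right) + x{\left(-4 + 1 \cdot 3 \right)} = 115 \left(-4\right) \left(\left(-12\right) 8 - 1\right) - \frac{2 \left(-4 + 1 \cdot 3\right)}{3 + \left(-4 + 1 \cdot 3\right)} = - 460 \left(-96 - 1\right) - \frac{2 \left(-4 + 3\right)}{3 + \left(-4 + 3\right)} = \left(-460\right) \left(-97\right) - - \frac{2}{3 - 1} = 44620 - - \frac{2}{2} = 44620 - \left(-2\right) \frac{1}{2} = 44620 + 1 = 44621$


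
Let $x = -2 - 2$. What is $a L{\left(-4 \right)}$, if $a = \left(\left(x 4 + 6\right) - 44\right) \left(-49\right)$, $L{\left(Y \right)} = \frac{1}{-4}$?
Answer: $- \frac{1323}{2} \approx -661.5$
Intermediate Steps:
$x = -4$ ($x = -2 - 2 = -4$)
$L{\left(Y \right)} = - \frac{1}{4}$
$a = 2646$ ($a = \left(\left(\left(-4\right) 4 + 6\right) - 44\right) \left(-49\right) = \left(\left(-16 + 6\right) - 44\right) \left(-49\right) = \left(-10 - 44\right) \left(-49\right) = \left(-54\right) \left(-49\right) = 2646$)
$a L{\left(-4 \right)} = 2646 \left(- \frac{1}{4}\right) = - \frac{1323}{2}$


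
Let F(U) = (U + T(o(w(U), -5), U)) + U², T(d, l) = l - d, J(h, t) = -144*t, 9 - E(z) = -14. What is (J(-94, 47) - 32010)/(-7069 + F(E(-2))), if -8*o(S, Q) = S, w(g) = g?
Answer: 310224/51929 ≈ 5.9740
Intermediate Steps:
o(S, Q) = -S/8
E(z) = 23 (E(z) = 9 - 1*(-14) = 9 + 14 = 23)
F(U) = U² + 17*U/8 (F(U) = (U + (U - (-1)*U/8)) + U² = (U + (U + U/8)) + U² = (U + 9*U/8) + U² = 17*U/8 + U² = U² + 17*U/8)
(J(-94, 47) - 32010)/(-7069 + F(E(-2))) = (-144*47 - 32010)/(-7069 + (⅛)*23*(17 + 8*23)) = (-6768 - 32010)/(-7069 + (⅛)*23*(17 + 184)) = -38778/(-7069 + (⅛)*23*201) = -38778/(-7069 + 4623/8) = -38778/(-51929/8) = -38778*(-8/51929) = 310224/51929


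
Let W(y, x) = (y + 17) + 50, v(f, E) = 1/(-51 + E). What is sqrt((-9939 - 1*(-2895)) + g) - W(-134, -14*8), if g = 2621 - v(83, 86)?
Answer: 67 + I*sqrt(5418210)/35 ≈ 67.0 + 66.506*I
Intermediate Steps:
g = 91734/35 (g = 2621 - 1/(-51 + 86) = 2621 - 1/35 = 91734/35 ≈ 2621.0)
W(y, x) = 67 + y (W(y, x) = (17 + y) + 50 = 67 + y)
sqrt((-9939 - 1*(-2895)) + g) - W(-134, -14*8) = sqrt((-9939 - 1*(-2895)) + 91734/35) - (67 - 134) = sqrt((-9939 + 2895) + 91734/35) - 1*(-67) = sqrt(-7044 + 91734/35) + 67 = sqrt(-154806/35) + 67 = I*sqrt(5418210)/35 + 67 = 67 + I*sqrt(5418210)/35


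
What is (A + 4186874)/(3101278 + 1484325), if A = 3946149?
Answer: 8133023/4585603 ≈ 1.7736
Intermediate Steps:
(A + 4186874)/(3101278 + 1484325) = (3946149 + 4186874)/(3101278 + 1484325) = 8133023/4585603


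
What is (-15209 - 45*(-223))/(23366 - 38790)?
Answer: 2587/7712 ≈ 0.33545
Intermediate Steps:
(-15209 - 45*(-223))/(23366 - 38790) = (-15209 + 10035)/(-15424) = -5174*(-1/15424) = 2587/7712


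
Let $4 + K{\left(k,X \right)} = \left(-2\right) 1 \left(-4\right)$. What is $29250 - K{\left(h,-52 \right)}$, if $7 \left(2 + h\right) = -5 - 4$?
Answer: $29246$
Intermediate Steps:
$h = - \frac{23}{7}$ ($h = -2 + \frac{-5 - 4}{7} = -2 + \frac{1}{7} \left(-9\right) = -2 - \frac{9}{7} = - \frac{23}{7} \approx -3.2857$)
$K{\left(k,X \right)} = 4$ ($K{\left(k,X \right)} = -4 + \left(-2\right) 1 \left(-4\right) = -4 - -8 = -4 + 8 = 4$)
$29250 - K{\left(h,-52 \right)} = 29250 - 4 = 29246$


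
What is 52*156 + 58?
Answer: 8170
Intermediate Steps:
52*156 + 58 = 8112 + 58 = 8170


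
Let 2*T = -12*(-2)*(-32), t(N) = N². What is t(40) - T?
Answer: 1984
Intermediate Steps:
T = -384 (T = (-12*(-2)*(-32))/2 = (24*(-32))/2 = (½)*(-768) = -384)
t(40) - T = 40² - 1*(-384) = 1600 + 384 = 1984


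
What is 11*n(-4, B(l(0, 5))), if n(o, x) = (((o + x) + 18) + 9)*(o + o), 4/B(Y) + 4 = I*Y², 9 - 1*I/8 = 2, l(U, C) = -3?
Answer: -253088/125 ≈ -2024.7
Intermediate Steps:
I = 56 (I = 72 - 8*2 = 72 - 16 = 56)
B(Y) = 4/(-4 + 56*Y²)
n(o, x) = 2*o*(27 + o + x) (n(o, x) = ((18 + o + x) + 9)*(2*o) = (27 + o + x)*(2*o) = 2*o*(27 + o + x))
11*n(-4, B(l(0, 5))) = 11*(2*(-4)*(27 - 4 + 1/(-1 + 14*(-3)²))) = 11*(2*(-4)*(27 - 4 + 1/(-1 + 14*9))) = 11*(2*(-4)*(27 - 4 + 1/(-1 + 126))) = 11*(2*(-4)*(27 - 4 + 1/125)) = 11*(2*(-4)*(2876/125)) = 11*(-23008/125) = -253088/125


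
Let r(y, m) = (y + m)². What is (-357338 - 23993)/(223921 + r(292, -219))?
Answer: -381331/229250 ≈ -1.6634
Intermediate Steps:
r(y, m) = (m + y)²
(-357338 - 23993)/(223921 + r(292, -219)) = (-357338 - 23993)/(223921 + (-219 + 292)²) = -381331/(223921 + 73²) = -381331/(223921 + 5329) = -381331/229250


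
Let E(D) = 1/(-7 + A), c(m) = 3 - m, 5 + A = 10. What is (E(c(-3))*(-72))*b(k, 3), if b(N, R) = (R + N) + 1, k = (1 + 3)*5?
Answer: 864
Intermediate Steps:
A = 5 (A = -5 + 10 = 5)
k = 20 (k = 4*5 = 20)
b(N, R) = 1 + N + R (b(N, R) = (N + R) + 1 = 1 + N + R)
E(D) = -½ (E(D) = 1/(-7 + 5) = 1/(-2) = -½)
(E(c(-3))*(-72))*b(k, 3) = (-½*(-72))*(1 + 20 + 3) = 36*24 = 864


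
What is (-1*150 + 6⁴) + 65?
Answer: 1211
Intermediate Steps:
(-1*150 + 6⁴) + 65 = (-150 + 1296) + 65 = 1146 + 65 = 1211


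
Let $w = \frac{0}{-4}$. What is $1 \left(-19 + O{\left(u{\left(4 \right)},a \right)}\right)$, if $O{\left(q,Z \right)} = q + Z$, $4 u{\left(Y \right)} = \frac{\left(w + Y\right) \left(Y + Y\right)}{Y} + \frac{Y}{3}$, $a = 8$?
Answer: $- \frac{26}{3} \approx -8.6667$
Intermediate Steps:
$w = 0$ ($w = 0 \left(- \frac{1}{4}\right) = 0$)
$u{\left(Y \right)} = \frac{7 Y}{12}$ ($u{\left(Y \right)} = \frac{\frac{\left(0 + Y\right) \left(Y + Y\right)}{Y} + \frac{Y}{3}}{4} = \frac{\frac{Y 2 Y}{Y} + Y \frac{1}{3}}{4} = \frac{\frac{2 Y^{2}}{Y} + \frac{Y}{3}}{4} = \frac{2 Y + \frac{Y}{3}}{4} = \frac{\frac{7}{3} Y}{4} = \frac{7 Y}{12}$)
$O{\left(q,Z \right)} = Z + q$
$1 \left(-19 + O{\left(u{\left(4 \right)},a \right)}\right) = 1 \left(-19 + \left(8 + \frac{7}{12} \cdot 4\right)\right) = 1 \left(-19 + \left(8 + \frac{7}{3}\right)\right) = 1 \left(-19 + \frac{31}{3}\right) = 1 \left(- \frac{26}{3}\right) = - \frac{26}{3}$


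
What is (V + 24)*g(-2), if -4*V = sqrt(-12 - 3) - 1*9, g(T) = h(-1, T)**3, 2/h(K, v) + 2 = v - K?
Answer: -70/9 + 2*I*sqrt(15)/27 ≈ -7.7778 + 0.28689*I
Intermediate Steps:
h(K, v) = 2/(-2 + v - K) (h(K, v) = 2/(-2 + (v - K)) = 2/(-2 + v - K))
g(T) = 8/(-1 + T)**3 (g(T) = (2/(-2 + T - 1*(-1)))**3 = (2/(-2 + T + 1))**3 = (2/(-1 + T))**3 = 8/(-1 + T)**3)
V = 9/4 - I*sqrt(15)/4 (V = -(sqrt(-12 - 3) - 1*9)/4 = -(sqrt(-15) - 9)/4 = -(I*sqrt(15) - 9)/4 = -(-9 + I*sqrt(15))/4 = 9/4 - I*sqrt(15)/4 ≈ 2.25 - 0.96825*I)
(V + 24)*g(-2) = ((9/4 - I*sqrt(15)/4) + 24)*(8/(-1 - 2)**3) = (105/4 - I*sqrt(15)/4)*(8/(-3)**3) = (105/4 - I*sqrt(15)/4)*(8*(-1/27)) = (105/4 - I*sqrt(15)/4)*(-8/27) = -70/9 + 2*I*sqrt(15)/27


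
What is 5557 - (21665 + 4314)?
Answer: -20422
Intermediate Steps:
5557 - (21665 + 4314) = 5557 - 1*25979 = 5557 - 25979 = -20422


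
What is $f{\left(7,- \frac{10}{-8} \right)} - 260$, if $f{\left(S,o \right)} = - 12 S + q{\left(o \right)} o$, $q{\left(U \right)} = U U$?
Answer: $- \frac{21891}{64} \approx -342.05$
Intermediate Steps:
$q{\left(U \right)} = U^{2}$
$f{\left(S,o \right)} = o^{3} - 12 S$ ($f{\left(S,o \right)} = - 12 S + o^{2} o = - 12 S + o^{3} = o^{3} - 12 S$)
$f{\left(7,- \frac{10}{-8} \right)} - 260 = \left(\left(- \frac{10}{-8}\right)^{3} - 84\right) - 260 = \left(\left(\left(-10\right) \left(- \frac{1}{8}\right)\right)^{3} - 84\right) - 260 = \left(\left(\frac{5}{4}\right)^{3} - 84\right) - 260 = \left(\frac{125}{64} - 84\right) - 260 = - \frac{5251}{64} - 260 = - \frac{21891}{64}$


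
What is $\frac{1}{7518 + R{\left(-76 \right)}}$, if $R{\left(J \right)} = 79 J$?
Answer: $\frac{1}{1514} \approx 0.0006605$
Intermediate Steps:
$\frac{1}{7518 + R{\left(-76 \right)}} = \frac{1}{7518 + 79 \left(-76\right)} = \frac{1}{7518 - 6004} = \frac{1}{1514}$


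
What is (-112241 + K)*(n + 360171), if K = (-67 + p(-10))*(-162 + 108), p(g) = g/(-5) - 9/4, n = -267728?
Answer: -20080376017/2 ≈ -1.0040e+10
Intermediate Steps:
p(g) = -9/4 - g/5 (p(g) = g*(-⅕) - 9*¼ = -g/5 - 9/4 = -9/4 - g/5)
K = 7263/2 (K = (-67 + (-9/4 - ⅕*(-10)))*(-162 + 108) = (-67 + (-9/4 + 2))*(-54) = (-67 - ¼)*(-54) = -269/4*(-54) = 7263/2 ≈ 3631.5)
(-112241 + K)*(n + 360171) = (-112241 + 7263/2)*(-267728 + 360171) = -217219/2*92443 = -20080376017/2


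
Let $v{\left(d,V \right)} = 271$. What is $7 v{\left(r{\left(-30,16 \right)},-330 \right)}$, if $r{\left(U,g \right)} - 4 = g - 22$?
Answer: $1897$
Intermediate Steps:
$r{\left(U,g \right)} = -18 + g$ ($r{\left(U,g \right)} = 4 + \left(g - 22\right) = 4 + \left(-22 + g\right) = -18 + g$)
$7 v{\left(r{\left(-30,16 \right)},-330 \right)} = 7 \cdot 271 = 1897$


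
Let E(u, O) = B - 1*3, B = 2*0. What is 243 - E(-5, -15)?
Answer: 246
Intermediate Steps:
B = 0
E(u, O) = -3 (E(u, O) = 0 - 1*3 = 0 - 3 = -3)
243 - E(-5, -15) = 243 - 1*(-3) = 243 + 3 = 246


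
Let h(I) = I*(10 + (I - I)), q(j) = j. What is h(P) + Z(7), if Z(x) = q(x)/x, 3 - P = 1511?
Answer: -15079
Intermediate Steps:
P = -1508 (P = 3 - 1*1511 = 3 - 1511 = -1508)
Z(x) = 1 (Z(x) = x/x = 1)
h(I) = 10*I (h(I) = I*(10 + 0) = I*10 = 10*I)
h(P) + Z(7) = 10*(-1508) + 1 = -15080 + 1 = -15079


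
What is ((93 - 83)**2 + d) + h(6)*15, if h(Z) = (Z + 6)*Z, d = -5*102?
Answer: 670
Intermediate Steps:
d = -510
h(Z) = Z*(6 + Z) (h(Z) = (6 + Z)*Z = Z*(6 + Z))
((93 - 83)**2 + d) + h(6)*15 = ((93 - 83)**2 - 510) + (6*(6 + 6))*15 = (10**2 - 510) + (6*12)*15 = (100 - 510) + 72*15 = -410 + 1080 = 670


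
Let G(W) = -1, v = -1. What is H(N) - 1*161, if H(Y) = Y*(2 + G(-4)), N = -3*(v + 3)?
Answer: -167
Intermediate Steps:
N = -6 (N = -3*(-1 + 3) = -3*2 = -6)
H(Y) = Y (H(Y) = Y*(2 - 1) = Y*1 = Y)
H(N) - 1*161 = -6 - 1*161 = -6 - 161 = -167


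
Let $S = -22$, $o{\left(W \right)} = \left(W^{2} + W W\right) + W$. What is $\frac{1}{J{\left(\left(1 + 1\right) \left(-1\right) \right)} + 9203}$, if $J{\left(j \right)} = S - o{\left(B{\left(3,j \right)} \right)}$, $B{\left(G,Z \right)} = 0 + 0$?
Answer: $\frac{1}{9181} \approx 0.00010892$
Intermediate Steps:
$B{\left(G,Z \right)} = 0$
$o{\left(W \right)} = W + 2 W^{2}$ ($o{\left(W \right)} = \left(W^{2} + W^{2}\right) + W = 2 W^{2} + W = W + 2 W^{2}$)
$J{\left(j \right)} = -22$ ($J{\left(j \right)} = -22 - 0 \left(1 + 2 \cdot 0\right) = -22 - 0 \left(1 + 0\right) = -22 - 0 \cdot 1 = -22 - 0 = -22 + 0 = -22$)
$\frac{1}{J{\left(\left(1 + 1\right) \left(-1\right) \right)} + 9203} = \frac{1}{-22 + 9203} = \frac{1}{9181}$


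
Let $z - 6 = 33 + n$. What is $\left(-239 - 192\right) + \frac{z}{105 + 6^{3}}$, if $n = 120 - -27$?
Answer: $- \frac{46055}{107} \approx -430.42$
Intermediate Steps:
$n = 147$ ($n = 120 + 27 = 147$)
$z = 186$ ($z = 6 + \left(33 + 147\right) = 6 + 180 = 186$)
$\left(-239 - 192\right) + \frac{z}{105 + 6^{3}} = \left(-239 - 192\right) + \frac{1}{105 + 6^{3}} \cdot 186 = -431 + \frac{1}{105 + 216} \cdot 186 = -431 + \frac{1}{321} \cdot 186 = -431 + \frac{62}{107} = - \frac{46055}{107}$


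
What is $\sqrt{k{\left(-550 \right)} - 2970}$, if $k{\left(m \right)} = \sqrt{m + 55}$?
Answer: $\sqrt{-2970 + 3 i \sqrt{55}} \approx 0.2041 + 54.498 i$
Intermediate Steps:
$k{\left(m \right)} = \sqrt{55 + m}$
$\sqrt{k{\left(-550 \right)} - 2970} = \sqrt{\sqrt{55 - 550} - 2970} = \sqrt{\sqrt{-495} - 2970} = \sqrt{3 i \sqrt{55} - 2970} = \sqrt{-2970 + 3 i \sqrt{55}}$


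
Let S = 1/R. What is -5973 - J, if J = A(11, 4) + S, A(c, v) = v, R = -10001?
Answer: -59775976/10001 ≈ -5977.0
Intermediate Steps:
S = -1/10001 (S = 1/(-10001) = -1/10001 ≈ -9.9990e-5)
J = 40003/10001 (J = 4 - 1/10001 = 40003/10001 ≈ 3.9999)
-5973 - J = -5973 - 1*40003/10001 = -5973 - 40003/10001 = -59775976/10001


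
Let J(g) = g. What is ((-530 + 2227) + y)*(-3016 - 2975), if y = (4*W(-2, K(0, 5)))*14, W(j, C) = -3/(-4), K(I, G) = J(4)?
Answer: -10418349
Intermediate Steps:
K(I, G) = 4
W(j, C) = ¾ (W(j, C) = -3*(-¼) = ¾)
y = 42 (y = (4*(¾))*14 = 3*14 = 42)
((-530 + 2227) + y)*(-3016 - 2975) = ((-530 + 2227) + 42)*(-3016 - 2975) = (1697 + 42)*(-5991) = 1739*(-5991) = -10418349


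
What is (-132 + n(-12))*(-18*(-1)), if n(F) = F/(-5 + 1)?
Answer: -2322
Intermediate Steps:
n(F) = -F/4 (n(F) = F/(-4) = F*(-¼) = -F/4)
(-132 + n(-12))*(-18*(-1)) = (-132 - ¼*(-12))*(-18*(-1)) = (-132 + 3)*18 = -129*18 = -2322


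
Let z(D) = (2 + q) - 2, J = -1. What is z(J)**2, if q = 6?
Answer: 36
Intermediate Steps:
z(D) = 6 (z(D) = (2 + 6) - 2 = 8 - 2 = 6)
z(J)**2 = 6**2 = 36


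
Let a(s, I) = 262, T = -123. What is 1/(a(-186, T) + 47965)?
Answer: 1/48227 ≈ 2.0735e-5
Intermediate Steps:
1/(a(-186, T) + 47965) = 1/(262 + 47965) = 1/48227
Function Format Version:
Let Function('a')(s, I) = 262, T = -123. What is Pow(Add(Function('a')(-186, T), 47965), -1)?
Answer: Rational(1, 48227) ≈ 2.0735e-5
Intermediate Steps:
Pow(Add(Function('a')(-186, T), 47965), -1) = Pow(Add(262, 47965), -1) = Pow(48227, -1) = Rational(1, 48227)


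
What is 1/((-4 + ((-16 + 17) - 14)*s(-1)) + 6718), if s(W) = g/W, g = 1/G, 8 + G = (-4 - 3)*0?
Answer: 8/53699 ≈ 0.00014898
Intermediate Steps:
G = -8 (G = -8 + (-4 - 3)*0 = -8 - 7*0 = -8 + 0 = -8)
g = -⅛ (g = 1/(-8) = -⅛ ≈ -0.12500)
s(W) = -1/(8*W)
1/((-4 + ((-16 + 17) - 14)*s(-1)) + 6718) = 1/((-4 + ((-16 + 17) - 14)*(-⅛/(-1))) + 6718) = 1/((-4 + (1 - 14)*(-⅛*(-1))) + 6718) = 1/((-4 - 13*⅛) + 6718) = 1/((-4 - 13/8) + 6718) = 1/(-45/8 + 6718) = 1/(53699/8) = 8/53699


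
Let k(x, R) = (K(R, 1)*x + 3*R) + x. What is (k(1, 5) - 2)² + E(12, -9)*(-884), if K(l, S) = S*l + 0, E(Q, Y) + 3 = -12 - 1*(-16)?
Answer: -523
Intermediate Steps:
E(Q, Y) = 1 (E(Q, Y) = -3 + (-12 - 1*(-16)) = -3 + (-12 + 16) = -3 + 4 = 1)
K(l, S) = S*l
k(x, R) = x + 3*R + R*x (k(x, R) = ((1*R)*x + 3*R) + x = (R*x + 3*R) + x = (3*R + R*x) + x = x + 3*R + R*x)
(k(1, 5) - 2)² + E(12, -9)*(-884) = ((1 + 3*5 + 5*1) - 2)² + 1*(-884) = ((1 + 15 + 5) - 2)² - 884 = (21 - 2)² - 884 = 19² - 884 = 361 - 884 = -523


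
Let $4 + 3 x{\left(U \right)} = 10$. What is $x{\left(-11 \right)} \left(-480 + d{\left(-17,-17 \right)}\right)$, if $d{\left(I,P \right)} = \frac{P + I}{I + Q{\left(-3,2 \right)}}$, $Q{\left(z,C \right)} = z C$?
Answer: $- \frac{22012}{23} \approx -957.04$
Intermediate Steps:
$Q{\left(z,C \right)} = C z$
$x{\left(U \right)} = 2$ ($x{\left(U \right)} = - \frac{4}{3} + \frac{1}{3} \cdot 10 = - \frac{4}{3} + \frac{10}{3} = 2$)
$d{\left(I,P \right)} = \frac{I + P}{-6 + I}$ ($d{\left(I,P \right)} = \frac{P + I}{I + 2 \left(-3\right)} = \frac{I + P}{I - 6} = \frac{I + P}{-6 + I}$)
$x{\left(-11 \right)} \left(-480 + d{\left(-17,-17 \right)}\right) = 2 \left(-480 + \frac{-17 - 17}{-6 - 17}\right) = 2 \left(-480 + \frac{1}{-23} \left(-34\right)\right) = 2 \left(-480 - - \frac{34}{23}\right) = 2 \left(-480 + \frac{34}{23}\right) = 2 \left(- \frac{11006}{23}\right) = - \frac{22012}{23}$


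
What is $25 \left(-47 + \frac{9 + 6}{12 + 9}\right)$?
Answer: $- \frac{8100}{7} \approx -1157.1$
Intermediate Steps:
$25 \left(-47 + \frac{9 + 6}{12 + 9}\right) = 25 \left(-47 + \frac{15}{21}\right) = 25 \left(-47 + 15 \cdot \frac{1}{21}\right) = 25 \left(-47 + \frac{5}{7}\right) = 25 \left(- \frac{324}{7}\right) = - \frac{8100}{7}$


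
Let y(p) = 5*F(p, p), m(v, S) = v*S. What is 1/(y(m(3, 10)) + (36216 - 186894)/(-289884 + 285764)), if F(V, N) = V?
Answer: 2060/384339 ≈ 0.0053599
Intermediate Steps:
m(v, S) = S*v
y(p) = 5*p
1/(y(m(3, 10)) + (36216 - 186894)/(-289884 + 285764)) = 1/(5*(10*3) + (36216 - 186894)/(-289884 + 285764)) = 1/(5*30 - 150678/(-4120)) = 1/(150 - 150678*(-1/4120)) = 1/(150 + 75339/2060) = 1/(384339/2060) = 2060/384339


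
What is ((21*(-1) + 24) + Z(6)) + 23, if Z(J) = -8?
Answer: 18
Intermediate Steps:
((21*(-1) + 24) + Z(6)) + 23 = ((21*(-1) + 24) - 8) + 23 = ((-21 + 24) - 8) + 23 = (3 - 8) + 23 = -5 + 23 = 18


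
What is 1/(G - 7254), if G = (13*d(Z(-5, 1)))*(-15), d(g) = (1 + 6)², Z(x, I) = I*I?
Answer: -1/16809 ≈ -5.9492e-5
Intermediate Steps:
Z(x, I) = I²
d(g) = 49 (d(g) = 7² = 49)
G = -9555 (G = (13*49)*(-15) = 637*(-15) = -9555)
1/(G - 7254) = 1/(-9555 - 7254) = 1/(-16809) = -1/16809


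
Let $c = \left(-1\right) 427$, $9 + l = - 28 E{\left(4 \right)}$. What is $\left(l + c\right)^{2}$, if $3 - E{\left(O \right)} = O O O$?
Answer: $1617984$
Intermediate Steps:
$E{\left(O \right)} = 3 - O^{3}$ ($E{\left(O \right)} = 3 - O O O = 3 - O^{2} O = 3 - O^{3}$)
$l = 1699$ ($l = -9 - 28 \left(3 - 4^{3}\right) = -9 - 28 \left(3 - 64\right) = -9 - -1708 = -9 + 1708 = 1699$)
$c = -427$
$\left(l + c\right)^{2} = \left(1699 - 427\right)^{2} = 1272^{2} = 1617984$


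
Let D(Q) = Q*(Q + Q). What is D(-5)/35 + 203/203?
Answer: 17/7 ≈ 2.4286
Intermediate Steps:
D(Q) = 2*Q² (D(Q) = Q*(2*Q) = 2*Q²)
D(-5)/35 + 203/203 = (2*(-5)²)/35 + 203/203 = (2*25)*(1/35) + 203*(1/203) = 50*(1/35) + 1 = 10/7 + 1 = 17/7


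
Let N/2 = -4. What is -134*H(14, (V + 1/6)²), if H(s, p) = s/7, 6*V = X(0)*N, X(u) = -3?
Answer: -268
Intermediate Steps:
N = -8 (N = 2*(-4) = -8)
V = 4 (V = (-3*(-8))/6 = (⅙)*24 = 4)
H(s, p) = s/7 (H(s, p) = s*(⅐) = s/7)
-134*H(14, (V + 1/6)²) = -134*14/7 = -134*2 = -268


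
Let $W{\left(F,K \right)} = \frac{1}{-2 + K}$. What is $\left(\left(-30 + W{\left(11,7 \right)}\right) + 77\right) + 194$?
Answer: $\frac{1206}{5} \approx 241.2$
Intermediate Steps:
$\left(\left(-30 + W{\left(11,7 \right)}\right) + 77\right) + 194 = \left(\left(-30 + \frac{1}{-2 + 7}\right) + 77\right) + 194 = \left(\left(-30 + \frac{1}{5}\right) + 77\right) + 194 = \left(- \frac{149}{5} + 77\right) + 194 = \frac{236}{5} + 194 = \frac{1206}{5}$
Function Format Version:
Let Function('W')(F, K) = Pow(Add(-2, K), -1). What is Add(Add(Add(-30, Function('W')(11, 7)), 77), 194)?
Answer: Rational(1206, 5) ≈ 241.20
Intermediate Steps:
Add(Add(Add(-30, Function('W')(11, 7)), 77), 194) = Add(Add(Add(-30, Pow(Add(-2, 7), -1)), 77), 194) = Add(Add(Add(-30, Pow(5, -1)), 77), 194) = Add(Add(Add(-30, Rational(1, 5)), 77), 194) = Add(Add(Rational(-149, 5), 77), 194) = Add(Rational(236, 5), 194) = Rational(1206, 5)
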